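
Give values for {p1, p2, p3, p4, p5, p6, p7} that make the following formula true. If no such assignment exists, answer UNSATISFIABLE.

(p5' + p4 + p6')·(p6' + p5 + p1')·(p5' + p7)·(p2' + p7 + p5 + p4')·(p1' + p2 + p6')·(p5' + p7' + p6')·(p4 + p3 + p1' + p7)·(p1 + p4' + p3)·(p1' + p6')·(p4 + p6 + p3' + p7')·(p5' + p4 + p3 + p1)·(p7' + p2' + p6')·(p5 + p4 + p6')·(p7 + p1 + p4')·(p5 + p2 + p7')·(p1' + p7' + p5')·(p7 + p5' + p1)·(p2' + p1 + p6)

Try p5 = 0.
Try p6 = 0.
Try p2 = 0.
(p7') alone gives p7 = 0.
Try p1 = 1.
Try p4 = 1.
Every clause is now satisfied; p3 is unconstrained.

p1 ↦ 1; p2 ↦ 0; p3 ↦ 1; p4 ↦ 1; p5 ↦ 0; p6 ↦ 0; p7 ↦ 0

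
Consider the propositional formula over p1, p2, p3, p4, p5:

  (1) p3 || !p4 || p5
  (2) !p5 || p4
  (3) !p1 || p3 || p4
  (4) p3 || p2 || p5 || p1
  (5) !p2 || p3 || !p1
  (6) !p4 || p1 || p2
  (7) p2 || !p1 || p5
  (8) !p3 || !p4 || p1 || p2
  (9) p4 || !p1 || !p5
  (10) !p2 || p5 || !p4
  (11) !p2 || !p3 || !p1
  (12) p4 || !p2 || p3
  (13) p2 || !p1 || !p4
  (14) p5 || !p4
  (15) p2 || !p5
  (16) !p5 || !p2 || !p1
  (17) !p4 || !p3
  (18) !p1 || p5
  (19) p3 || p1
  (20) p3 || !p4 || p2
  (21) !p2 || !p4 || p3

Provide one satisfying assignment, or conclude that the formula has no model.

Try p5 = false.
The clause (!p4) is unit, so p4 = false.
The clause (!p1) is unit, so p1 = false.
The clause (p3) is unit, so p3 = true.
Every clause is now satisfied; p2 is unconstrained.

p1=false,  p2=true,  p3=true,  p4=false,  p5=false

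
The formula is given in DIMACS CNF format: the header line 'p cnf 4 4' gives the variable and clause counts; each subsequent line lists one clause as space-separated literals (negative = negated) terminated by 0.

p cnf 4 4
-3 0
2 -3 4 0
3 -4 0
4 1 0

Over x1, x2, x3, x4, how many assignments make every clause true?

There are 2^4 = 16 truth assignments over (x1, x2, x3, x4).
Split on x1. With x1 = True, the clauses containing x1 are satisfied and ¬x1 drops from the rest; 2 of the 2^3 = 8 assignments to the other variables satisfy what remains.
With x1 = False, by the same count on the reduced clause set, 0 assignments work.
Total: 2 + 0 = 2.

2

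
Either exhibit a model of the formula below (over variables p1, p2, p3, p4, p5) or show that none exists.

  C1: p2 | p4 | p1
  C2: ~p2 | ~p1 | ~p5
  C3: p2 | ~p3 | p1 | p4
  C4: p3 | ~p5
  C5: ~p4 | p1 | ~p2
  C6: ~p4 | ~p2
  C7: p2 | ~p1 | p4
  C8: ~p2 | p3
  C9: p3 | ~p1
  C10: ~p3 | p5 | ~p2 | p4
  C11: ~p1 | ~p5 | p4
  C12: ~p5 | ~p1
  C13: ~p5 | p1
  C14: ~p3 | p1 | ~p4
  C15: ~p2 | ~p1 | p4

p1: 1, p2: 0, p3: 1, p4: 1, p5: 0

Case p3 = 1:
Case p4 = 1:
(~p2) alone gives p2 = 0.
(p1) alone gives p1 = 1.
(~p5) alone gives p5 = 0.
This assignment satisfies each clause.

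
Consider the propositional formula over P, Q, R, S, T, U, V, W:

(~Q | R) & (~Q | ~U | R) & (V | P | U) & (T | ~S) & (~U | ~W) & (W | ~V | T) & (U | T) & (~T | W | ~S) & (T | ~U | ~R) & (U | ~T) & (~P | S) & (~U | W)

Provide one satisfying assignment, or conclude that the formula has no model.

Branch on Q: set Q = 0.
Branch on T: set T = 1.
From the singleton clause (U), U = 1.
From the singleton clause (~W), W = 0.
But (W) is also a unit clause — contradiction.
That branch fails; take T = 0 instead.
From the singleton clause (~S), S = 0.
From the singleton clause (U), U = 1.
From the singleton clause (~W), W = 0.
But (W) is also a unit clause — contradiction.
Neither T = 1 nor T = 0 works.
That branch fails; take Q = 1 instead.
From the singleton clause (R), R = 1.
Branch on T: set T = 1.
From the singleton clause (U), U = 1.
From the singleton clause (~W), W = 0.
But (W) is also a unit clause — contradiction.
That branch fails; take T = 0 instead.
From the singleton clause (~S), S = 0.
From the singleton clause (U), U = 1.
But (~U) is also a unit clause — contradiction.
Neither T = 1 nor T = 0 works.
Neither Q = 1 nor Q = 0 works.

UNSATISFIABLE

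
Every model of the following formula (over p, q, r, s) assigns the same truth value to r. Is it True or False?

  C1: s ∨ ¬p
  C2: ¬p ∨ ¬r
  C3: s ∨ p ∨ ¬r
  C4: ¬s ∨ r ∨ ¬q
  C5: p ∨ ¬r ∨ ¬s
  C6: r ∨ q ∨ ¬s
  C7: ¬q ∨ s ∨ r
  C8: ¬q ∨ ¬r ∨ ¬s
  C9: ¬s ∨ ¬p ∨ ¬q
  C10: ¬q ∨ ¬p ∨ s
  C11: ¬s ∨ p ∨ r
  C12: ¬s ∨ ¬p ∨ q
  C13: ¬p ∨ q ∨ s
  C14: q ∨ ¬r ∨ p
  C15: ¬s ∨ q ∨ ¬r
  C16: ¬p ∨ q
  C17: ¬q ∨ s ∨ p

False

Suppose r = True.
From the singleton clause (¬p), p = False.
From the singleton clause (s), s = True.
Now (¬s) is unsatisfied and unit — conflict.
So every satisfying assignment has r = False.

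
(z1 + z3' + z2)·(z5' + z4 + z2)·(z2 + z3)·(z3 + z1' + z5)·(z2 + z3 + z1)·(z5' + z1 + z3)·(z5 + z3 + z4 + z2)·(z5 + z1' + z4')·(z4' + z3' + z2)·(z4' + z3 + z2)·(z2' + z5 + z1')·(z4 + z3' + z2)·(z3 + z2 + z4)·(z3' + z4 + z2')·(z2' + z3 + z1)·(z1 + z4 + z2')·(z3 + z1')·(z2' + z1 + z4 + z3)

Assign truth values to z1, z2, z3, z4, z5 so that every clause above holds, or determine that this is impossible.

z1: 0, z2: 1, z3: 1, z4: 1, z5: 0

Case z2 = 1:
Case z5 = 0:
The clause (z1') is unit, so z1 = 0.
The clause (z3) is unit, so z3 = 1.
The clause (z4) is unit, so z4 = 1.
This assignment satisfies each clause.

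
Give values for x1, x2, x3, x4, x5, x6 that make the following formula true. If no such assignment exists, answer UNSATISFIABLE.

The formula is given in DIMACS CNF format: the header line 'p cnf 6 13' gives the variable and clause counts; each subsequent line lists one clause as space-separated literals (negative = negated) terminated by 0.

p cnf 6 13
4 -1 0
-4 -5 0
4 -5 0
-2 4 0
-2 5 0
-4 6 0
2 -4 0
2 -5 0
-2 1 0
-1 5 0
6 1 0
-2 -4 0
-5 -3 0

Try x4 = False.
From the singleton clause (¬x1), x1 = False.
From the singleton clause (¬x5), x5 = False.
From the singleton clause (¬x2), x2 = False.
From the singleton clause (x6), x6 = True.
No clause remains; x3 is free.

x1=False, x2=False, x3=True, x4=False, x5=False, x6=True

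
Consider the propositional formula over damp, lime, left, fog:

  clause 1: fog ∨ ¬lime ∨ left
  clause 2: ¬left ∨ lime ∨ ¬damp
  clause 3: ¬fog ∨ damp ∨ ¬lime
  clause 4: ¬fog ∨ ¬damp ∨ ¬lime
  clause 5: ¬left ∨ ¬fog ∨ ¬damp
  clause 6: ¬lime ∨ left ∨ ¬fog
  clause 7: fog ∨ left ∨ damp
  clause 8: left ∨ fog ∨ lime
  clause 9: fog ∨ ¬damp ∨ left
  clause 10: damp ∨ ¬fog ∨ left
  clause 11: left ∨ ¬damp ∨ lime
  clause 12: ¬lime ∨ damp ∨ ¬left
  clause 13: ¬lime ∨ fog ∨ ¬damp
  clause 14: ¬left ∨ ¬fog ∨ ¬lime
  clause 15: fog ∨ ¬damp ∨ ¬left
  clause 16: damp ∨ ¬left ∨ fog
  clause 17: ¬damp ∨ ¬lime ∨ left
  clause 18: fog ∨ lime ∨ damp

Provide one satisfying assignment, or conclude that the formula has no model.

Case fog = True:
Case damp = False:
(¬lime) alone gives lime = False.
(left) alone gives left = True.
This assignment satisfies each clause.

damp ↦ False,  lime ↦ False,  left ↦ True,  fog ↦ True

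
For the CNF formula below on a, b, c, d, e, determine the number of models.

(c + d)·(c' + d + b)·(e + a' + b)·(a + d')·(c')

3

There are 2^5 = 32 truth assignments over (a, b, c, d, e).
Split on e. With e = 1, the clauses containing e are satisfied and e' drops from the rest; 2 of the 2^4 = 16 assignments to the other variables satisfy what remains.
With e = 0, by the same count on the reduced clause set, 1 assignment works.
(One model: a=T, b=F, c=F, d=T, e=T.)
Total: 2 + 1 = 3.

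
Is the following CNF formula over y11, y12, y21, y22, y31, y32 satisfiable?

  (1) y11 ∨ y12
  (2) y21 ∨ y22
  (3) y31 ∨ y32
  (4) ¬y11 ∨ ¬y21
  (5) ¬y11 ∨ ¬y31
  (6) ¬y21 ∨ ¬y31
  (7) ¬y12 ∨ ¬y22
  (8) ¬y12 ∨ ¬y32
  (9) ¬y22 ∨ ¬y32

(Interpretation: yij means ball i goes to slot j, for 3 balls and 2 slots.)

Unsatisfiable

Suppose y11 = True.
(¬y21) alone gives y21 = False.
(y22) alone gives y22 = True.
(¬y31) alone gives y31 = False.
(y32) alone gives y32 = True.
That conflicts with the unit clause (¬y32).
Backtrack on y11: now try y11 = False.
(y12) alone gives y12 = True.
(¬y22) alone gives y22 = False.
(y21) alone gives y21 = True.
(¬y31) alone gives y31 = False.
(y32) alone gives y32 = True.
That conflicts with the unit clause (¬y32).
Both values of y11 lead to a conflict.
No assignment satisfies every clause.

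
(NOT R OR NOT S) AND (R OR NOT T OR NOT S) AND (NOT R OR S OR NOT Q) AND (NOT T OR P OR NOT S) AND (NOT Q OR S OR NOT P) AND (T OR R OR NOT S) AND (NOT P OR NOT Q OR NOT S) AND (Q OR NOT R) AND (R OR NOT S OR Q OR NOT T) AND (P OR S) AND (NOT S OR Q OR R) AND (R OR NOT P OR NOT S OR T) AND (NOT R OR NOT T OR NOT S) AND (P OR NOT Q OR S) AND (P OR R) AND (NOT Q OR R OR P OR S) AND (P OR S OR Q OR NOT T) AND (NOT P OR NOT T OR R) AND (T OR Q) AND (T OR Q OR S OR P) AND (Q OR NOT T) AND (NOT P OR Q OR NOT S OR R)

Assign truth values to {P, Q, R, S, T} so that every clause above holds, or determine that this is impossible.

Try R = false.
Unit clause (P) forces P = true.
Unit clause (NOT T) forces T = false.
Unit clause (NOT S) forces S = false.
Unit clause (NOT Q) forces Q = false.
Now (Q) is unsatisfied and unit — conflict.
Undo R and try R = true.
Unit clause (NOT S) forces S = false.
Unit clause (NOT Q) forces Q = false.
Now (Q) is unsatisfied and unit — conflict.
Either choice for R ends in contradiction.

UNSATISFIABLE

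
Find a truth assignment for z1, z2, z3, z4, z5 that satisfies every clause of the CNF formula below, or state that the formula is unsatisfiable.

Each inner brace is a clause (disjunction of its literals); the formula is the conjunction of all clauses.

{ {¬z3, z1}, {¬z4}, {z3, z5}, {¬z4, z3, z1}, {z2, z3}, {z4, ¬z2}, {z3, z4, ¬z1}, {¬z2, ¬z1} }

The clause (¬z4) is unit, so z4 = False.
The clause (¬z2) is unit, so z2 = False.
The clause (z3) is unit, so z3 = True.
The clause (z1) is unit, so z1 = True.
All clauses hold; z5 can take either value.

z1=True; z2=False; z3=True; z4=False; z5=False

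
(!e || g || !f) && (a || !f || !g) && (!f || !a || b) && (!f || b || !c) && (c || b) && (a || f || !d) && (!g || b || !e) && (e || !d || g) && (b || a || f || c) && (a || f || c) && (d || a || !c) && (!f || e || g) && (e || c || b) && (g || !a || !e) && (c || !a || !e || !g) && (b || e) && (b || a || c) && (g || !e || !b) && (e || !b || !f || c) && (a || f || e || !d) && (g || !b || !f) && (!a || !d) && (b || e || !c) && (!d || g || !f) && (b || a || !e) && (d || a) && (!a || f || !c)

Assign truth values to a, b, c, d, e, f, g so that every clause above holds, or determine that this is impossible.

a ↦ true, b ↦ true, c ↦ false, d ↦ false, e ↦ false, f ↦ false, g ↦ true

Branch on c: set c = false.
The clause (b) is unit, so b = true.
Branch on a: set a = true.
The clause (!d) is unit, so d = false.
Branch on g: set g = true.
The clause (!e) is unit, so e = false.
The clause (!f) is unit, so f = false.
All clauses are satisfied.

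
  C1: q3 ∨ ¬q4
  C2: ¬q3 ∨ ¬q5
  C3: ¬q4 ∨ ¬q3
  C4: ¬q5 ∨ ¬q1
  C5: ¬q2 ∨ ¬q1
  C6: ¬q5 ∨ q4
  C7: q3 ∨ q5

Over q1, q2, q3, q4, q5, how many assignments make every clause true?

3

There are 2^5 = 32 truth assignments over (q1, q2, q3, q4, q5).
Split on q2. With q2 = True, the clauses containing q2 are satisfied and ¬q2 drops from the rest; 1 of the 2^4 = 16 assignments to the other variables satisfy what remains.
With q2 = False, by the same count on the reduced clause set, 2 assignments work.
(One model: q1=F, q2=F, q3=T, q4=F, q5=F.)
Total: 1 + 2 = 3.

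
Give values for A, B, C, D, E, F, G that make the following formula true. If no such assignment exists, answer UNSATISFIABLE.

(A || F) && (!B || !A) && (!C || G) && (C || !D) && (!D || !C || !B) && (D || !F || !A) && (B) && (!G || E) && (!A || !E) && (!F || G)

From the singleton clause (B), B = true.
From the singleton clause (!A), A = false.
From the singleton clause (F), F = true.
From the singleton clause (G), G = true.
From the singleton clause (E), E = true.
Suppose C = false.
From the singleton clause (!D), D = false.
This assignment satisfies each clause.

A ↦ false; B ↦ true; C ↦ false; D ↦ false; E ↦ true; F ↦ true; G ↦ true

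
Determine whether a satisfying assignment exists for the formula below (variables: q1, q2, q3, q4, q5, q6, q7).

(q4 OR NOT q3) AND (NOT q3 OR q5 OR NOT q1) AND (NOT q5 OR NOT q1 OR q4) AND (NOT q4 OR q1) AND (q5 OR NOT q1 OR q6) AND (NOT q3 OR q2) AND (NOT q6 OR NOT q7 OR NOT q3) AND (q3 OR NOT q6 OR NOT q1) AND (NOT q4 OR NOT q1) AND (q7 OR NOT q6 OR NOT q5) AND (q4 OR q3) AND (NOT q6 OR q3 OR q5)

No

Try q4 = true.
From the singleton clause (q1), q1 = true.
Now (NOT q1) is unsatisfied and unit — conflict.
So q4 must be the other value — set q4 = false.
From the singleton clause (NOT q3), q3 = false.
Now (q3) is unsatisfied and unit — conflict.
Both values of q4 lead to a conflict.
No assignment satisfies every clause.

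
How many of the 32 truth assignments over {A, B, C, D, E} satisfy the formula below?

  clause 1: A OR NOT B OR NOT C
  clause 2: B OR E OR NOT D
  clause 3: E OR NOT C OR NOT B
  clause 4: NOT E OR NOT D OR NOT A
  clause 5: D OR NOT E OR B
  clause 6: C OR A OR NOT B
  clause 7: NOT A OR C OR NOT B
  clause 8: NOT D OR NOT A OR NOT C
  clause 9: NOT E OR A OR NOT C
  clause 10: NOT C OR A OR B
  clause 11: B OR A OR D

There are 2^5 = 32 truth assignments over (A, B, C, D, E).
Split on E. With E = true, the clauses containing E are satisfied and NOT E drops from the rest; 2 of the 2^4 = 16 assignments to the other variables satisfy what remains.
With E = false, by the same count on the reduced clause set, 2 assignments work.
(One model: A=F, B=F, C=F, D=T, E=T.)
Total: 2 + 2 = 4.

4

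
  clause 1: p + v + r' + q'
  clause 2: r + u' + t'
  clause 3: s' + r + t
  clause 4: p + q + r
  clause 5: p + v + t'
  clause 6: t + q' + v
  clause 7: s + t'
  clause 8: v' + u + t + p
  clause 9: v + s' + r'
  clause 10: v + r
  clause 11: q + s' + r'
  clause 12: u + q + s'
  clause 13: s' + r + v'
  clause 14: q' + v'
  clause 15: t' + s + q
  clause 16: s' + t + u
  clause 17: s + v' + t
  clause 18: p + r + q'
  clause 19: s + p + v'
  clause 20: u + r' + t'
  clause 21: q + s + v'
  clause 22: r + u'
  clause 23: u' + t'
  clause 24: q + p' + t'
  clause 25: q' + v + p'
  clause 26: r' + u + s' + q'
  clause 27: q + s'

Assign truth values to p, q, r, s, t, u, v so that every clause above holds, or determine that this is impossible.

Suppose s = 0.
(t') alone gives t = 0.
(v') alone gives v = 0.
(q') alone gives q = 0.
(r) alone gives r = 1.
No clause remains; p, u are free.

p ↦ 0, q ↦ 0, r ↦ 1, s ↦ 0, t ↦ 0, u ↦ 0, v ↦ 0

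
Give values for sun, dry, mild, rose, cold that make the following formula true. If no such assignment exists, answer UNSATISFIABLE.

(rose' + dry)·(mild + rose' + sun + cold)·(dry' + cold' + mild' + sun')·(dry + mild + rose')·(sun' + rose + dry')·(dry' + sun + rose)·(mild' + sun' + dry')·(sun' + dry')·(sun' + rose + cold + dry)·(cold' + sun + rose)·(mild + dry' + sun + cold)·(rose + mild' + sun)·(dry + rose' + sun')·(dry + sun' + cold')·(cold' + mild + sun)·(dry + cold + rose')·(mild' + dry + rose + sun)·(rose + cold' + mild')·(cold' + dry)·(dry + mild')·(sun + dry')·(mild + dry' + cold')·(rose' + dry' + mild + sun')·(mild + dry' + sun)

Branch on rose: set rose = 0.
Branch on sun: set sun = 0.
The clause (dry') is unit, so dry = 0.
The clause (cold') is unit, so cold = 0.
The clause (mild') is unit, so mild = 0.
This assignment satisfies each clause.

sun ↦ 0, dry ↦ 0, mild ↦ 0, rose ↦ 0, cold ↦ 0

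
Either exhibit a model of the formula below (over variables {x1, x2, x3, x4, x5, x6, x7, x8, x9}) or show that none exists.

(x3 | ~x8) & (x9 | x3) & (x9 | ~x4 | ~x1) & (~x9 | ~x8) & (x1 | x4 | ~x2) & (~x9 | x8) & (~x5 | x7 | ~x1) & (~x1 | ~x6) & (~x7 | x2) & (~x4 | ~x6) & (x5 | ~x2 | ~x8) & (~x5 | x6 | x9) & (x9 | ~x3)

Branch on x3: set x3 = 1.
From the singleton clause (x9), x9 = 1.
From the singleton clause (~x8), x8 = 0.
That conflicts with the unit clause (x8).
Backtrack on x3: now try x3 = 0.
From the singleton clause (~x8), x8 = 0.
From the singleton clause (x9), x9 = 1.
That conflicts with the unit clause (~x9).
Neither x3 = 1 nor x3 = 0 works.

UNSATISFIABLE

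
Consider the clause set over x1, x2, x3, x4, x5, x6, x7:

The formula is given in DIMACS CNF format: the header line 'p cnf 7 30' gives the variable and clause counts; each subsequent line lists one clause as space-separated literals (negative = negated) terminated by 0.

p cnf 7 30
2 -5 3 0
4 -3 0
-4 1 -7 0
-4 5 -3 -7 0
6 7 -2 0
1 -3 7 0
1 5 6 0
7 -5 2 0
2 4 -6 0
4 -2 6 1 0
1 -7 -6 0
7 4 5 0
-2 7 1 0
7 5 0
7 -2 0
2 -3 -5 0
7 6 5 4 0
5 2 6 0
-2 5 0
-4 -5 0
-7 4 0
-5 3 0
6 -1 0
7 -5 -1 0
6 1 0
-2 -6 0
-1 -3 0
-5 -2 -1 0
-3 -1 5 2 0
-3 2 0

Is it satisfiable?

Yes, satisfiable

Suppose x4 = True.
Unit clause (¬x5) forces x5 = False.
Unit clause (x7) forces x7 = True.
Unit clause (x1) forces x1 = True.
Unit clause (¬x3) forces x3 = False.
Unit clause (¬x2) forces x2 = False.
Unit clause (x6) forces x6 = True.
This assignment satisfies each clause.
A satisfying assignment: x1 ↦ True, x2 ↦ False, x3 ↦ False, x4 ↦ True, x5 ↦ False, x6 ↦ True, x7 ↦ True.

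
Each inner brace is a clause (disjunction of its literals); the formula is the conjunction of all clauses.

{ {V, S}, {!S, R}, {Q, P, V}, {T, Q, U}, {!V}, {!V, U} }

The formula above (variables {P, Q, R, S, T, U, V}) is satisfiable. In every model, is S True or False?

True

Suppose S = false.
The clause (V) is unit, so V = true.
But (!V) is also a unit clause — contradiction.
So every satisfying assignment has S = True.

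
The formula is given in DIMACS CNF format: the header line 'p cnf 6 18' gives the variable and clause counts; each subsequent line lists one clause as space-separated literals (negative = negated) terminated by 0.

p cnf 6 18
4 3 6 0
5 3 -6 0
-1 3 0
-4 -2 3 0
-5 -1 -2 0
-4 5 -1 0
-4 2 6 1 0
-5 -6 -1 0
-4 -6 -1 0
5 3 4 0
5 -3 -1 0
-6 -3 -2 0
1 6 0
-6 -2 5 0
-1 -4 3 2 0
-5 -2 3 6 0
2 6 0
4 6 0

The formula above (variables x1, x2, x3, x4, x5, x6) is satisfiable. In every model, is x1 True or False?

Suppose x1 = True.
(x3) alone gives x3 = True.
(x5) alone gives x5 = True.
(¬x2) alone gives x2 = False.
(¬x6) alone gives x6 = False.
Now (x6) is unsatisfied and unit — conflict.
So every satisfying assignment has x1 = False.

False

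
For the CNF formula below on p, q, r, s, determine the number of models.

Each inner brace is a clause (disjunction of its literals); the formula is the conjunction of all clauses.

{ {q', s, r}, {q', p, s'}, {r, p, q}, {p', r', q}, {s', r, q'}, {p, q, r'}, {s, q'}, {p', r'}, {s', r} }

There are 2^4 = 16 truth assignments over (p, q, r, s).
Split on s. With s = 1, the clauses containing s are satisfied and s' drops from the rest; 0 of the 2^3 = 8 assignments to the other variables satisfy what remains.
With s = 0, by the same count on the reduced clause set, 1 assignment works.
Total: 0 + 1 = 1.

1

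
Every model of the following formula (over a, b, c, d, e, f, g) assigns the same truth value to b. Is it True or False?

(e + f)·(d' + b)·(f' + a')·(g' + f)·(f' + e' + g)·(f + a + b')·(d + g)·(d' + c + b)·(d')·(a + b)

Suppose b = 0.
Unit clause (d') forces d = 0.
Unit clause (g) forces g = 1.
Unit clause (f) forces f = 1.
Unit clause (a') forces a = 0.
But (a) is also a unit clause — contradiction.
So every satisfying assignment has b = True.

True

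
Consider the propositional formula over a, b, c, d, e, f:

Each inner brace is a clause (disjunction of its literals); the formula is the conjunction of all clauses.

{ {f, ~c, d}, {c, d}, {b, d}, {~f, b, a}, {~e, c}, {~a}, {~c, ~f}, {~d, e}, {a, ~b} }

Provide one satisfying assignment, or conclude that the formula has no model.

a=0,  b=0,  c=1,  d=1,  e=1,  f=0

(~a) alone gives a = 0.
(~b) alone gives b = 0.
(d) alone gives d = 1.
(~f) alone gives f = 0.
(e) alone gives e = 1.
(c) alone gives c = 1.
All clauses are satisfied.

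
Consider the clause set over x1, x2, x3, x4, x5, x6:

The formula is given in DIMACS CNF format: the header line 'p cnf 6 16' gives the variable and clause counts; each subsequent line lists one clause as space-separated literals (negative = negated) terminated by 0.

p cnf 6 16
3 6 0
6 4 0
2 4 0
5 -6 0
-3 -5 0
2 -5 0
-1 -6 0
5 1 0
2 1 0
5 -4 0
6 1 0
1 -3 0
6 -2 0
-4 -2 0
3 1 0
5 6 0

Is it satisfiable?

Suppose x3 = True.
The clause (¬x5) is unit, so x5 = False.
The clause (¬x6) is unit, so x6 = False.
Now (x6) is unsatisfied and unit — conflict.
That branch fails; take x3 = False instead.
The clause (x6) is unit, so x6 = True.
The clause (x5) is unit, so x5 = True.
The clause (x2) is unit, so x2 = True.
The clause (¬x1) is unit, so x1 = False.
Now (x1) is unsatisfied and unit — conflict.
Both values of x3 lead to a conflict.
No assignment satisfies every clause.

Unsatisfiable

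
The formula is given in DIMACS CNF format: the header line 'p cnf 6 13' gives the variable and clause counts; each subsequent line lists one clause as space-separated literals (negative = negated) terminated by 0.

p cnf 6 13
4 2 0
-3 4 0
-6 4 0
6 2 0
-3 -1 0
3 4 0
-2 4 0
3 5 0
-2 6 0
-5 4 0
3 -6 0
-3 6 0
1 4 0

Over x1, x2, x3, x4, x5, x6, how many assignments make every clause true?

There are 2^6 = 64 truth assignments over (x1, x2, x3, x4, x5, x6).
Split on x4. With x4 = True, the clauses containing x4 are satisfied and ¬x4 drops from the rest; 4 of the 2^5 = 32 assignments to the other variables satisfy what remains.
With x4 = False, by the same count on the reduced clause set, 0 assignments work.
Total: 4 + 0 = 4.

4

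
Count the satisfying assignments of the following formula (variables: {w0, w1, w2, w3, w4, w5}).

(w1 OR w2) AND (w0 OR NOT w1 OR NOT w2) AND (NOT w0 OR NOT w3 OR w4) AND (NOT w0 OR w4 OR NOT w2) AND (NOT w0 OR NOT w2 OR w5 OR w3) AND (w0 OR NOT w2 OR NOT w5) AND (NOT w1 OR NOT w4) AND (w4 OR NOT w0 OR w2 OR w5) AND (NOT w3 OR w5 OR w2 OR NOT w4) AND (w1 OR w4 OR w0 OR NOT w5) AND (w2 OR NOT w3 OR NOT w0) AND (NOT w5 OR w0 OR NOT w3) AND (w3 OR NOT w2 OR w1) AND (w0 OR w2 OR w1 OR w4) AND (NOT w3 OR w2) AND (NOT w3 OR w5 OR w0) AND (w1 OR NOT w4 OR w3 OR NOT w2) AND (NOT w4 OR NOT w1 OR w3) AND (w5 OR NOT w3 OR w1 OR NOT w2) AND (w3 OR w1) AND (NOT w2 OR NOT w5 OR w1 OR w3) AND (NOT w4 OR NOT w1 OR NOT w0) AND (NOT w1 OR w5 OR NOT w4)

4

There are 2^6 = 64 truth assignments over (w0, w1, w2, w3, w4, w5).
Split on w2. With w2 = true, the clauses containing w2 are satisfied and NOT w2 drops from the rest; 1 of the 2^5 = 32 assignments to the other variables satisfy what remains.
With w2 = false, by the same count on the reduced clause set, 3 assignments work.
(One model: w0=F, w1=T, w2=F, w3=F, w4=F, w5=F.)
Total: 1 + 3 = 4.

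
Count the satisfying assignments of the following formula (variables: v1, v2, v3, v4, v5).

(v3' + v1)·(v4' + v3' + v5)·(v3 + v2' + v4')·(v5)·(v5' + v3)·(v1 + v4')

4

There are 2^5 = 32 truth assignments over (v1, v2, v3, v4, v5).
Split on v2. With v2 = 1, the clauses containing v2 are satisfied and v2' drops from the rest; 2 of the 2^4 = 16 assignments to the other variables satisfy what remains.
With v2 = 0, by the same count on the reduced clause set, 2 assignments work.
(One model: v1=T, v2=F, v3=T, v4=F, v5=T.)
Total: 2 + 2 = 4.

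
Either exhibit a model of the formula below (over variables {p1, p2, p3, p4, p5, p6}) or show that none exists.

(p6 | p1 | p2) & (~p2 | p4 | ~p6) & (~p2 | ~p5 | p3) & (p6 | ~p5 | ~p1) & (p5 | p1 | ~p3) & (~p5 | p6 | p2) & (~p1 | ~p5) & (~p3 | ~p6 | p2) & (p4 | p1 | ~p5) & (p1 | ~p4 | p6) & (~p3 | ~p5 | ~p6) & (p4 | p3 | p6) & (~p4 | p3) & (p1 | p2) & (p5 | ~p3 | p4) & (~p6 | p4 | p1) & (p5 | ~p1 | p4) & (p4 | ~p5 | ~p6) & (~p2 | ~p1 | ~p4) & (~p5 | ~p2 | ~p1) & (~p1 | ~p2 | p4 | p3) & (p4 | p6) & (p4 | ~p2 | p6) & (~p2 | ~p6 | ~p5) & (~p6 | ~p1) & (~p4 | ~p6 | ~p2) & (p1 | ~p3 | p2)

p1=1,  p2=0,  p3=1,  p4=1,  p5=0,  p6=0

Try p1 = 1.
The clause (~p5) is unit, so p5 = 0.
The clause (p4) is unit, so p4 = 1.
The clause (p3) is unit, so p3 = 1.
The clause (~p2) is unit, so p2 = 0.
The clause (~p6) is unit, so p6 = 0.
All clauses are satisfied.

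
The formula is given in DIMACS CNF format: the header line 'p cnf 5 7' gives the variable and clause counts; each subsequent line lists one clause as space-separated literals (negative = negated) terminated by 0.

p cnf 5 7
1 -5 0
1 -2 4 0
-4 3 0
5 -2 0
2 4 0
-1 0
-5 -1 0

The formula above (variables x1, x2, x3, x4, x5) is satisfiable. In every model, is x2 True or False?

False

Suppose x2 = True.
The clause (x5) is unit, so x5 = True.
The clause (x1) is unit, so x1 = True.
Now (¬x1) is unsatisfied and unit — conflict.
So every satisfying assignment has x2 = False.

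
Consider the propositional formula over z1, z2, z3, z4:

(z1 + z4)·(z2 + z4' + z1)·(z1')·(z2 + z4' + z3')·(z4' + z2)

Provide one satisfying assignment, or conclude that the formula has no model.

z1: 0; z2: 1; z3: 1; z4: 1

Unit clause (z1') forces z1 = 0.
Unit clause (z4) forces z4 = 1.
Unit clause (z2) forces z2 = 1.
All clauses hold; z3 can take either value.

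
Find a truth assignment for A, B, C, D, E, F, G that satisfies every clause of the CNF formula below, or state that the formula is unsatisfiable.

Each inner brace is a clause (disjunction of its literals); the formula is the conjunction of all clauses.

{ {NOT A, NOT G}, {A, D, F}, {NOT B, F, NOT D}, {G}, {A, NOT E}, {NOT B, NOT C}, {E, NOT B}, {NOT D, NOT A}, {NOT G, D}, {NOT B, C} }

A=false,  B=false,  C=true,  D=true,  E=false,  F=true,  G=true

(G) alone gives G = true.
(NOT A) alone gives A = false.
(NOT E) alone gives E = false.
(NOT B) alone gives B = false.
(D) alone gives D = true.
All clauses hold; C, F can take either value.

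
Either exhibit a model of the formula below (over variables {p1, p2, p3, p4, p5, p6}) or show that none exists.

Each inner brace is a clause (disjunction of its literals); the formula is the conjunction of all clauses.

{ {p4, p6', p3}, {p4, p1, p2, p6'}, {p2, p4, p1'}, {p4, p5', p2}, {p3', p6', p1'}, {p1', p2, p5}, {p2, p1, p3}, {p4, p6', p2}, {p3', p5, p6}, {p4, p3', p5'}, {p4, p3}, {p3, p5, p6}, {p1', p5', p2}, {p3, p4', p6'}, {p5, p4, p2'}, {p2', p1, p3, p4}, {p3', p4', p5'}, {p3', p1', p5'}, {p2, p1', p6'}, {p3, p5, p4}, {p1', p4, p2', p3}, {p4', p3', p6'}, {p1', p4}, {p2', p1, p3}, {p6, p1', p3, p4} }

Try p4 = 1.
Try p3 = 0.
The clause (p6') is unit, so p6 = 0.
The clause (p5) is unit, so p5 = 1.
Try p2 = 1.
The clause (p1) is unit, so p1 = 1.
Every clause now holds.

p1=1, p2=1, p3=0, p4=1, p5=1, p6=0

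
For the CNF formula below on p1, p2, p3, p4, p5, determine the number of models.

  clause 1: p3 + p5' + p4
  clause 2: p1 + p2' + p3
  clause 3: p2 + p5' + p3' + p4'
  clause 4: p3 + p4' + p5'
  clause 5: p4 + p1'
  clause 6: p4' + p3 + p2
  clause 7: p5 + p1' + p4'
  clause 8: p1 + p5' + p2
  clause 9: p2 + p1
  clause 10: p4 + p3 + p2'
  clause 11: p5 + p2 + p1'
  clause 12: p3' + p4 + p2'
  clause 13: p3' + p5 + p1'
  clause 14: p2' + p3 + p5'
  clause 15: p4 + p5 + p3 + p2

3

There are 2^5 = 32 truth assignments over (p1, p2, p3, p4, p5).
Split on p1. With p1 = 1, the clauses containing p1 are satisfied and p1' drops from the rest; 1 of the 2^4 = 16 assignments to the other variables satisfy what remains.
With p1 = 0, by the same count on the reduced clause set, 2 assignments work.
(One model: p1=F, p2=T, p3=T, p4=T, p5=F.)
Total: 1 + 2 = 3.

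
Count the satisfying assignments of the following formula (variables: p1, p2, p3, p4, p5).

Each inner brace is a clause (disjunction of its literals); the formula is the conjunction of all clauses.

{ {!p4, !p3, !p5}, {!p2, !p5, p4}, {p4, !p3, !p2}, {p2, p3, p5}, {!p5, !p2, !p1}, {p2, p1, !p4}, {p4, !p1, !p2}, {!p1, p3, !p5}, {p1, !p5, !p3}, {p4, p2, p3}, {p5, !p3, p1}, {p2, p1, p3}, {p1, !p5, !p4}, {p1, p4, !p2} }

6

There are 2^5 = 32 truth assignments over (p1, p2, p3, p4, p5).
Split on p1. With p1 = true, the clauses containing p1 are satisfied and !p1 drops from the rest; 5 of the 2^4 = 16 assignments to the other variables satisfy what remains.
With p1 = false, by the same count on the reduced clause set, 1 assignment works.
Total: 5 + 1 = 6.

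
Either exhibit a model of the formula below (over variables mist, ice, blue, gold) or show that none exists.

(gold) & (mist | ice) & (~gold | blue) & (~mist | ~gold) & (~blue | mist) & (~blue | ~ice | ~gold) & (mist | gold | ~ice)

UNSATISFIABLE

From the singleton clause (gold), gold = 1.
From the singleton clause (blue), blue = 1.
From the singleton clause (~mist), mist = 0.
Now (mist) is unsatisfied and unit — conflict.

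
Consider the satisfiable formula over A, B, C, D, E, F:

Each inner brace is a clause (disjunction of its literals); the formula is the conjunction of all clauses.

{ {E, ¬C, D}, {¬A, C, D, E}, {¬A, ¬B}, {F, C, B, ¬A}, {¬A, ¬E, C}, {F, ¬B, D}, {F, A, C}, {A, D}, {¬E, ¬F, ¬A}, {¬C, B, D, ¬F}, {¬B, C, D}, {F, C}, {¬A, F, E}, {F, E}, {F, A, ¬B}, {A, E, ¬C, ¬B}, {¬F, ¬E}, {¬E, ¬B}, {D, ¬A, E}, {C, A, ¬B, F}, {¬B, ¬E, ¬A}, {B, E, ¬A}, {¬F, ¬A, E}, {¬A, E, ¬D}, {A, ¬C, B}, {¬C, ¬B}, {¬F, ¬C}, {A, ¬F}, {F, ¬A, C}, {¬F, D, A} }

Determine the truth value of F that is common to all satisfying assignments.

False

Suppose F = True.
Unit clause (¬E) forces E = False.
Unit clause (¬A) forces A = False.
Now (A) is unsatisfied and unit — conflict.
So every satisfying assignment has F = False.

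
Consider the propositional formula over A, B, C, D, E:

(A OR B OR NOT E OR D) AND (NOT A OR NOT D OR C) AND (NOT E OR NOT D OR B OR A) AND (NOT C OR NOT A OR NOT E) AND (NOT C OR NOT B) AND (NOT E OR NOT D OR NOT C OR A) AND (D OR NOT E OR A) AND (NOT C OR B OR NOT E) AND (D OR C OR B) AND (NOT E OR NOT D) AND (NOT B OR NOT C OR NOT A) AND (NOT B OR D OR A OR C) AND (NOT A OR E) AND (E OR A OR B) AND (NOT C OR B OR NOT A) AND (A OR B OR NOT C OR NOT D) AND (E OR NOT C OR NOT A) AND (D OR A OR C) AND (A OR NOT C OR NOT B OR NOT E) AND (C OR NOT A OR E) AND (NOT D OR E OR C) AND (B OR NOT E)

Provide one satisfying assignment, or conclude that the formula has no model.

Case C = false:
Case A = true:
The clause (NOT D) is unit, so D = false.
The clause (B) is unit, so B = true.
The clause (E) is unit, so E = true.
All clauses are satisfied.

A ↦ true,  B ↦ true,  C ↦ false,  D ↦ false,  E ↦ true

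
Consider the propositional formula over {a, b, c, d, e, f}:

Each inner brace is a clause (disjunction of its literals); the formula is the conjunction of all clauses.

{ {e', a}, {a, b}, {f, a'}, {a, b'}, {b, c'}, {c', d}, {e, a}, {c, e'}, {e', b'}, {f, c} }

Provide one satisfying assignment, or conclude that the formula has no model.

Suppose e = 0.
The clause (a) is unit, so a = 1.
The clause (f) is unit, so f = 1.
Suppose b = 1.
Suppose c = 0.
Every clause is now satisfied; d is unconstrained.

a ↦ 1, b ↦ 1, c ↦ 0, d ↦ 0, e ↦ 0, f ↦ 1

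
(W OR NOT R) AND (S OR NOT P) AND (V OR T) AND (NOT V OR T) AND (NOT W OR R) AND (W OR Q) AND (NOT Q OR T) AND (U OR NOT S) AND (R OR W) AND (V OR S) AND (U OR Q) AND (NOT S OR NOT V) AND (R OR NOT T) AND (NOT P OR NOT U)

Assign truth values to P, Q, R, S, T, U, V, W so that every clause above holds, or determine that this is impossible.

Case W = true:
(R) alone gives R = true.
Case S = false:
(NOT P) alone gives P = false.
(V) alone gives V = true.
(T) alone gives T = true.
Case U = false:
(Q) alone gives Q = true.
All clauses are satisfied.

P ↦ false,  Q ↦ true,  R ↦ true,  S ↦ false,  T ↦ true,  U ↦ false,  V ↦ true,  W ↦ true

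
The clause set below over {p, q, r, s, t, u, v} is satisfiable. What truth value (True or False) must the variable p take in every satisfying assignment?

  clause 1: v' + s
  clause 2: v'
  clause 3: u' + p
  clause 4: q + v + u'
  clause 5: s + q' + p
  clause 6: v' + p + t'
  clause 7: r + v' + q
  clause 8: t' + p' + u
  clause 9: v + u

Suppose p = 0.
The clause (v') is unit, so v = 0.
The clause (u') is unit, so u = 0.
Now (u) is unsatisfied and unit — conflict.
So every satisfying assignment has p = True.

True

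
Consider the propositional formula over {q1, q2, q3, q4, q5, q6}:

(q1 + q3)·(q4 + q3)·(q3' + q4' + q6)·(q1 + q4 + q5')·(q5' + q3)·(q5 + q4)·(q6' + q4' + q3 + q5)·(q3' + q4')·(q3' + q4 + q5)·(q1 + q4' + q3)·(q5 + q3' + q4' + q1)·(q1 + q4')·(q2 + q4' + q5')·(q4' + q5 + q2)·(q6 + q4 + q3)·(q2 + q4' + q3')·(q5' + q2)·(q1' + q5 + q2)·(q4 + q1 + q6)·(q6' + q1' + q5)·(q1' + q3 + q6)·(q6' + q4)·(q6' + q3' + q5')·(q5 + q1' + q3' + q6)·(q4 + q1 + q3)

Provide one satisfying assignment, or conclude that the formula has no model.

Branch on q1: set q1 = 1.
Branch on q4: set q4 = 0.
Unit clause (q3) forces q3 = 1.
Unit clause (q5) forces q5 = 1.
Unit clause (q2) forces q2 = 1.
Unit clause (q6') forces q6 = 0.
This assignment satisfies each clause.

q1: 1; q2: 1; q3: 1; q4: 0; q5: 1; q6: 0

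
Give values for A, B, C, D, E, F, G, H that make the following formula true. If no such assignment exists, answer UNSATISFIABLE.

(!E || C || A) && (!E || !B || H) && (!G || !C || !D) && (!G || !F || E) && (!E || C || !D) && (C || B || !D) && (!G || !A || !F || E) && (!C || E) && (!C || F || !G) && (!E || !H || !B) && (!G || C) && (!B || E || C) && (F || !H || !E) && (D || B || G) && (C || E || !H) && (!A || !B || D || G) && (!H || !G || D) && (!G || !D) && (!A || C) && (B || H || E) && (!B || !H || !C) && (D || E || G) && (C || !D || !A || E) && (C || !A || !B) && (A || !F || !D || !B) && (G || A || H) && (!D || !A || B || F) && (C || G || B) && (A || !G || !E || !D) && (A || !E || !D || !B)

A ↦ false,  B ↦ false,  C ↦ true,  D ↦ true,  E ↦ true,  F ↦ true,  G ↦ false,  H ↦ true

Try C = true.
(E) alone gives E = true.
Try B = false.
Try G = false.
(D) alone gives D = true.
Try F = true.
Try A = false.
(H) alone gives H = true.
This assignment satisfies each clause.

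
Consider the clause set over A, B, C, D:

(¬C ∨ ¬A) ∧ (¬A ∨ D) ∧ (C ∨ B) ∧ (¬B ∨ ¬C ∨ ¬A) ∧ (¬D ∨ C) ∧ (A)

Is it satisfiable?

(A) alone gives A = True.
(¬C) alone gives C = False.
(D) alone gives D = True.
That conflicts with the unit clause (¬D).
No assignment satisfies every clause.

Unsatisfiable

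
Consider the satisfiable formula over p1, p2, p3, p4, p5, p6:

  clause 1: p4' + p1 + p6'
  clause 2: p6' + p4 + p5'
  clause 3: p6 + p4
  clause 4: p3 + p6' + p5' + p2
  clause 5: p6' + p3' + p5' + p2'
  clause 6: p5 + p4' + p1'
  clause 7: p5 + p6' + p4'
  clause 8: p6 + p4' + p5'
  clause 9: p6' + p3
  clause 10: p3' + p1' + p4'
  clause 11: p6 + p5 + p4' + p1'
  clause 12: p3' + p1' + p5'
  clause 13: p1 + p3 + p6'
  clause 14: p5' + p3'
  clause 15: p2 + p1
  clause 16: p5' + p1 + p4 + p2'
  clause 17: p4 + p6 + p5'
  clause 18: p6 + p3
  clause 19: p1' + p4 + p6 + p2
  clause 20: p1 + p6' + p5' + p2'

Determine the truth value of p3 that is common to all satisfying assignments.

True

Suppose p3 = 0.
From the singleton clause (p6'), p6 = 0.
Now (p6) is unsatisfied and unit — conflict.
So every satisfying assignment has p3 = True.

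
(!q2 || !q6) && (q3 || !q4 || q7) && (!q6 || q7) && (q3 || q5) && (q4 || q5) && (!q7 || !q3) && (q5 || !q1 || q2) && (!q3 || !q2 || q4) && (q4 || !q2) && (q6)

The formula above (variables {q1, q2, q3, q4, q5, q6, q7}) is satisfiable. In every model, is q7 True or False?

Suppose q7 = false.
The clause (!q6) is unit, so q6 = false.
That conflicts with the unit clause (q6).
So every satisfying assignment has q7 = True.

True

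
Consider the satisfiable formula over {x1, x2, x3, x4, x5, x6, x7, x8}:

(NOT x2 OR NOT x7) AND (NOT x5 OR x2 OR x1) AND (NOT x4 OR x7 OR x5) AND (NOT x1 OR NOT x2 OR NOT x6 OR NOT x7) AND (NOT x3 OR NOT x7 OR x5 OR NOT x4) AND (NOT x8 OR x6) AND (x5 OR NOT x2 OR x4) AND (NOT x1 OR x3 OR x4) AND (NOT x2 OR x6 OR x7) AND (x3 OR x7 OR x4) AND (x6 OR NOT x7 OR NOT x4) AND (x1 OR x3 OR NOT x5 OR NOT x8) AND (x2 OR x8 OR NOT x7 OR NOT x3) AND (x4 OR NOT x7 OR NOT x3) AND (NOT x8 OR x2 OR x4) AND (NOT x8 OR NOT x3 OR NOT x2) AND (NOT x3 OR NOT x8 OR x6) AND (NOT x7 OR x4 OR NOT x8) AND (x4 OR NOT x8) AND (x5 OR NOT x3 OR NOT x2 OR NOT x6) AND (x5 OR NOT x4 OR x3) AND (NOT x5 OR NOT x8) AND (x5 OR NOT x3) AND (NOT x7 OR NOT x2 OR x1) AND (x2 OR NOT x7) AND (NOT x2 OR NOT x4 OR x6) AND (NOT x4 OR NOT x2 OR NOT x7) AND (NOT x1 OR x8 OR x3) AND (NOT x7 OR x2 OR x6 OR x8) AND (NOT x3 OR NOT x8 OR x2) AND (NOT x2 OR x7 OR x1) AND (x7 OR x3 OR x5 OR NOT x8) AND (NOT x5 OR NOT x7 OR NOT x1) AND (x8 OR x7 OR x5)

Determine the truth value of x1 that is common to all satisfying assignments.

Suppose x1 = false.
Try x2 = false.
The clause (NOT x5) is unit, so x5 = false.
The clause (NOT x3) is unit, so x3 = false.
The clause (NOT x4) is unit, so x4 = false.
The clause (x7) is unit, so x7 = true.
But (NOT x7) is also a unit clause — contradiction.
Backtrack on x2: now try x2 = true.
The clause (NOT x7) is unit, so x7 = false.
But (x7) is also a unit clause — contradiction.
Either choice for x2 ends in contradiction.
So every satisfying assignment has x1 = True.

True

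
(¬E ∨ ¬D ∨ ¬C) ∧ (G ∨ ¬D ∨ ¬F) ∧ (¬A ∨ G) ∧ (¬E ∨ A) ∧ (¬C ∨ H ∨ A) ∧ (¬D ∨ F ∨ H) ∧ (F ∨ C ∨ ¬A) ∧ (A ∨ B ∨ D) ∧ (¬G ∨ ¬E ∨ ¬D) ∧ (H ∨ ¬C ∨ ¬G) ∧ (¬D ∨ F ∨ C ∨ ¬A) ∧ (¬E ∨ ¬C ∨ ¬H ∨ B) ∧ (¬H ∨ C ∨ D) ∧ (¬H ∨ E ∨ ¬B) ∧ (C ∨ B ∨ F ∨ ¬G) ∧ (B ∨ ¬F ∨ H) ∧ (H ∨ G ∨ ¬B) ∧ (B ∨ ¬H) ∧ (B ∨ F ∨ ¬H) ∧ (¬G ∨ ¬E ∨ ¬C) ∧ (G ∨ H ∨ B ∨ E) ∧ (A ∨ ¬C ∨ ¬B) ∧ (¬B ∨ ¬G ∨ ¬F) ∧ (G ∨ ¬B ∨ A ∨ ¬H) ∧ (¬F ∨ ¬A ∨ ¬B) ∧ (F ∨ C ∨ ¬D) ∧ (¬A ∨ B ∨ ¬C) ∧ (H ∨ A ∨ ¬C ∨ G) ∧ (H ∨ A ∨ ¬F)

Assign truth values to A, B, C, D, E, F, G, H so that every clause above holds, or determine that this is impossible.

A ↦ False; B ↦ True; C ↦ False; D ↦ False; E ↦ False; F ↦ False; G ↦ True; H ↦ False

Try A = False.
(¬E) alone gives E = False.
Try C = False.
Try B = True.
(¬H) alone gives H = False.
(G) alone gives G = True.
(¬F) alone gives F = False.
(¬D) alone gives D = False.
All clauses are satisfied.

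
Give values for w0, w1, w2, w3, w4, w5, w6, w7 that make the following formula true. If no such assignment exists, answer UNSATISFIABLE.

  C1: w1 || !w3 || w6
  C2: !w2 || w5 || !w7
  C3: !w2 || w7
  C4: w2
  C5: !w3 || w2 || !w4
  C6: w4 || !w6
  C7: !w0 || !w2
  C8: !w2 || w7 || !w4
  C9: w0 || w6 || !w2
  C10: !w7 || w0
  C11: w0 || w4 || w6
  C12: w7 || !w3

The clause (w2) is unit, so w2 = true.
The clause (w7) is unit, so w7 = true.
The clause (w5) is unit, so w5 = true.
The clause (!w0) is unit, so w0 = false.
But (w0) is also a unit clause — contradiction.

UNSATISFIABLE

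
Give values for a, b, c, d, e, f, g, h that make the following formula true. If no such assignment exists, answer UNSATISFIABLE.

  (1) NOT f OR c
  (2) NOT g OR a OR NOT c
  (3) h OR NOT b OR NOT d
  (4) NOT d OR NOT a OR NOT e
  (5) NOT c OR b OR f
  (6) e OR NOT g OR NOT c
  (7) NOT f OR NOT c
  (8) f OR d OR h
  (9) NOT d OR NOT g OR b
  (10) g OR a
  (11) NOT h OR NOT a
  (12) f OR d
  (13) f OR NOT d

UNSATISFIABLE

Try f = false.
The clause (d) is unit, so d = true.
Now (NOT d) is unsatisfied and unit — conflict.
That branch fails; take f = true instead.
The clause (c) is unit, so c = true.
Now (NOT c) is unsatisfied and unit — conflict.
Either choice for f ends in contradiction.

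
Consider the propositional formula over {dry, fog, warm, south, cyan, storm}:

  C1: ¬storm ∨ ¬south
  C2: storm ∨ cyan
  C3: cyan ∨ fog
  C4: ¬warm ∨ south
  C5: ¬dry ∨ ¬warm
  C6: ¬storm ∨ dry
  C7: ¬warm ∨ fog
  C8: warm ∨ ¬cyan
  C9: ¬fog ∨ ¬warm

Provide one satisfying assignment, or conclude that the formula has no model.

Case storm = True:
Unit clause (¬south) forces south = False.
Unit clause (¬warm) forces warm = False.
Unit clause (dry) forces dry = True.
Unit clause (¬cyan) forces cyan = False.
Unit clause (fog) forces fog = True.
All clauses are satisfied.

dry: True; fog: True; warm: False; south: False; cyan: False; storm: True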